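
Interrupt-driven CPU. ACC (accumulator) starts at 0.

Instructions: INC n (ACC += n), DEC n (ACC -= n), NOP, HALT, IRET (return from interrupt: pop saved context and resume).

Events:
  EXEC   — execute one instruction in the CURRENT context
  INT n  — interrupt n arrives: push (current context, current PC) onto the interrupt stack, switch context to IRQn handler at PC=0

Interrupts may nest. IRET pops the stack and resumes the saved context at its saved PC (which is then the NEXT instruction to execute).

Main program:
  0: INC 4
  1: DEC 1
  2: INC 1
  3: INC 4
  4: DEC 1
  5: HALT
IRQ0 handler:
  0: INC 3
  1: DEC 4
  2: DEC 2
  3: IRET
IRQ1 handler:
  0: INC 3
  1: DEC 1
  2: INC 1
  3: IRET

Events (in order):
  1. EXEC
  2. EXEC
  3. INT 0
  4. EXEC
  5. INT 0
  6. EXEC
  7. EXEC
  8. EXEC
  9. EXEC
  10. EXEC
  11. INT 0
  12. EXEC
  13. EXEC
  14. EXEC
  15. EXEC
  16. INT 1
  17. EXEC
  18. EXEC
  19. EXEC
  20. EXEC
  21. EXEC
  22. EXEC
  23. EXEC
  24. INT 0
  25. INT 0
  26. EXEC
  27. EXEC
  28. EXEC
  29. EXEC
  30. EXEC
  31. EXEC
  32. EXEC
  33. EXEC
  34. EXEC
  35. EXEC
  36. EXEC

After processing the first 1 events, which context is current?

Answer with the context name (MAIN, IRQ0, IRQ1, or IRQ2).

Event 1 (EXEC): [MAIN] PC=0: INC 4 -> ACC=4

Answer: MAIN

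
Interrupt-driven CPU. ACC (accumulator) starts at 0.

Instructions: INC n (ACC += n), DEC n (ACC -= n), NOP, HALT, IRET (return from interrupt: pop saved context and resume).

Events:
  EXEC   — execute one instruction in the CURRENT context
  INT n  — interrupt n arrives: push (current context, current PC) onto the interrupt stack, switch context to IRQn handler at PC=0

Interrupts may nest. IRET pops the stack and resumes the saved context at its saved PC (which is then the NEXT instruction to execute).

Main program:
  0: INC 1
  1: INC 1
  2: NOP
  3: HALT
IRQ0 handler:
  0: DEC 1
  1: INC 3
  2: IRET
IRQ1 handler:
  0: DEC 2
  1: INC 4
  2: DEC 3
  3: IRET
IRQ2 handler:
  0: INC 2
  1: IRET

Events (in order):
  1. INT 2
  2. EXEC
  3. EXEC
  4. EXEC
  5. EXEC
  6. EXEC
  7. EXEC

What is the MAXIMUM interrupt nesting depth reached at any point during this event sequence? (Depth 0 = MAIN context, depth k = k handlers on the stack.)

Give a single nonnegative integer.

Event 1 (INT 2): INT 2 arrives: push (MAIN, PC=0), enter IRQ2 at PC=0 (depth now 1) [depth=1]
Event 2 (EXEC): [IRQ2] PC=0: INC 2 -> ACC=2 [depth=1]
Event 3 (EXEC): [IRQ2] PC=1: IRET -> resume MAIN at PC=0 (depth now 0) [depth=0]
Event 4 (EXEC): [MAIN] PC=0: INC 1 -> ACC=3 [depth=0]
Event 5 (EXEC): [MAIN] PC=1: INC 1 -> ACC=4 [depth=0]
Event 6 (EXEC): [MAIN] PC=2: NOP [depth=0]
Event 7 (EXEC): [MAIN] PC=3: HALT [depth=0]
Max depth observed: 1

Answer: 1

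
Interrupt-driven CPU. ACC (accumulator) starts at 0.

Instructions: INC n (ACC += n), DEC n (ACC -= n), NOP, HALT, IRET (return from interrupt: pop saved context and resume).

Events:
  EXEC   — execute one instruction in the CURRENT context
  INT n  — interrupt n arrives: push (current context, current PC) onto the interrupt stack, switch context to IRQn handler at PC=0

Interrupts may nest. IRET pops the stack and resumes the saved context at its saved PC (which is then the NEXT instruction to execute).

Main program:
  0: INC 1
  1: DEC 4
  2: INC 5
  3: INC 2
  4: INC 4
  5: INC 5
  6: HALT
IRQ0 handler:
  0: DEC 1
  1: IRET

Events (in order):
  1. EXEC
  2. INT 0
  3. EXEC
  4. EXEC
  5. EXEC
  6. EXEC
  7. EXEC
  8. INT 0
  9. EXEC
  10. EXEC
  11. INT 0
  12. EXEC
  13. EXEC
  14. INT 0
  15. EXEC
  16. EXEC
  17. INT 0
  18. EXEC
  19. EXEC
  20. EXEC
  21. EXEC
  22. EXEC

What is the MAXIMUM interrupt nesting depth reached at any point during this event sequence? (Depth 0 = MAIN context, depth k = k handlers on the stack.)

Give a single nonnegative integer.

Event 1 (EXEC): [MAIN] PC=0: INC 1 -> ACC=1 [depth=0]
Event 2 (INT 0): INT 0 arrives: push (MAIN, PC=1), enter IRQ0 at PC=0 (depth now 1) [depth=1]
Event 3 (EXEC): [IRQ0] PC=0: DEC 1 -> ACC=0 [depth=1]
Event 4 (EXEC): [IRQ0] PC=1: IRET -> resume MAIN at PC=1 (depth now 0) [depth=0]
Event 5 (EXEC): [MAIN] PC=1: DEC 4 -> ACC=-4 [depth=0]
Event 6 (EXEC): [MAIN] PC=2: INC 5 -> ACC=1 [depth=0]
Event 7 (EXEC): [MAIN] PC=3: INC 2 -> ACC=3 [depth=0]
Event 8 (INT 0): INT 0 arrives: push (MAIN, PC=4), enter IRQ0 at PC=0 (depth now 1) [depth=1]
Event 9 (EXEC): [IRQ0] PC=0: DEC 1 -> ACC=2 [depth=1]
Event 10 (EXEC): [IRQ0] PC=1: IRET -> resume MAIN at PC=4 (depth now 0) [depth=0]
Event 11 (INT 0): INT 0 arrives: push (MAIN, PC=4), enter IRQ0 at PC=0 (depth now 1) [depth=1]
Event 12 (EXEC): [IRQ0] PC=0: DEC 1 -> ACC=1 [depth=1]
Event 13 (EXEC): [IRQ0] PC=1: IRET -> resume MAIN at PC=4 (depth now 0) [depth=0]
Event 14 (INT 0): INT 0 arrives: push (MAIN, PC=4), enter IRQ0 at PC=0 (depth now 1) [depth=1]
Event 15 (EXEC): [IRQ0] PC=0: DEC 1 -> ACC=0 [depth=1]
Event 16 (EXEC): [IRQ0] PC=1: IRET -> resume MAIN at PC=4 (depth now 0) [depth=0]
Event 17 (INT 0): INT 0 arrives: push (MAIN, PC=4), enter IRQ0 at PC=0 (depth now 1) [depth=1]
Event 18 (EXEC): [IRQ0] PC=0: DEC 1 -> ACC=-1 [depth=1]
Event 19 (EXEC): [IRQ0] PC=1: IRET -> resume MAIN at PC=4 (depth now 0) [depth=0]
Event 20 (EXEC): [MAIN] PC=4: INC 4 -> ACC=3 [depth=0]
Event 21 (EXEC): [MAIN] PC=5: INC 5 -> ACC=8 [depth=0]
Event 22 (EXEC): [MAIN] PC=6: HALT [depth=0]
Max depth observed: 1

Answer: 1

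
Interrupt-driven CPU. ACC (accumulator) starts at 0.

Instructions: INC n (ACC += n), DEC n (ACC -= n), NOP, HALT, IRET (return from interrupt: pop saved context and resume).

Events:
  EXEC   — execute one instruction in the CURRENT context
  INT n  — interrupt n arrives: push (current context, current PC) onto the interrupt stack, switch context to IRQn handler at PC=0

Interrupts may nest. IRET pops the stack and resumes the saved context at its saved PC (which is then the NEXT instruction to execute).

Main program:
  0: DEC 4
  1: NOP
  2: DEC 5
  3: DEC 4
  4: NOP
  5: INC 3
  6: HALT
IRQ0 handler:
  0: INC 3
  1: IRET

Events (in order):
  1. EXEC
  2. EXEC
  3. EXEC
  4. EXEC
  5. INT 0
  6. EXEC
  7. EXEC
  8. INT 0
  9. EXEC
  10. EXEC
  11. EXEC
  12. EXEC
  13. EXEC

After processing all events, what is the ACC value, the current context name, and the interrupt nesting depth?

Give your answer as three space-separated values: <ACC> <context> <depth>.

Event 1 (EXEC): [MAIN] PC=0: DEC 4 -> ACC=-4
Event 2 (EXEC): [MAIN] PC=1: NOP
Event 3 (EXEC): [MAIN] PC=2: DEC 5 -> ACC=-9
Event 4 (EXEC): [MAIN] PC=3: DEC 4 -> ACC=-13
Event 5 (INT 0): INT 0 arrives: push (MAIN, PC=4), enter IRQ0 at PC=0 (depth now 1)
Event 6 (EXEC): [IRQ0] PC=0: INC 3 -> ACC=-10
Event 7 (EXEC): [IRQ0] PC=1: IRET -> resume MAIN at PC=4 (depth now 0)
Event 8 (INT 0): INT 0 arrives: push (MAIN, PC=4), enter IRQ0 at PC=0 (depth now 1)
Event 9 (EXEC): [IRQ0] PC=0: INC 3 -> ACC=-7
Event 10 (EXEC): [IRQ0] PC=1: IRET -> resume MAIN at PC=4 (depth now 0)
Event 11 (EXEC): [MAIN] PC=4: NOP
Event 12 (EXEC): [MAIN] PC=5: INC 3 -> ACC=-4
Event 13 (EXEC): [MAIN] PC=6: HALT

Answer: -4 MAIN 0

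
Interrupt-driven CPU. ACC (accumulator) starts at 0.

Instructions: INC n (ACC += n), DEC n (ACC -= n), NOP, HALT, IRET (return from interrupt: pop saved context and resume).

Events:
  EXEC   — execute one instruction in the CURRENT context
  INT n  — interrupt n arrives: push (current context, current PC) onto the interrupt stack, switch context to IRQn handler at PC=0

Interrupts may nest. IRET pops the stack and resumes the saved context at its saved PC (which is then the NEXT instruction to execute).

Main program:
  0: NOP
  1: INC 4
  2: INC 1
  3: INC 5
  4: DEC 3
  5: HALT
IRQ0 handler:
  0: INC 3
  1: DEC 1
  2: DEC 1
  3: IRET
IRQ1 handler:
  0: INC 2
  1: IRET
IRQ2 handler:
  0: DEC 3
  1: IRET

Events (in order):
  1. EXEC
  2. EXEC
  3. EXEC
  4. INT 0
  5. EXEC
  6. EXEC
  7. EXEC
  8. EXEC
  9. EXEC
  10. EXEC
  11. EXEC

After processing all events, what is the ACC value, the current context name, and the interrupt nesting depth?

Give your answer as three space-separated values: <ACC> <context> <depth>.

Event 1 (EXEC): [MAIN] PC=0: NOP
Event 2 (EXEC): [MAIN] PC=1: INC 4 -> ACC=4
Event 3 (EXEC): [MAIN] PC=2: INC 1 -> ACC=5
Event 4 (INT 0): INT 0 arrives: push (MAIN, PC=3), enter IRQ0 at PC=0 (depth now 1)
Event 5 (EXEC): [IRQ0] PC=0: INC 3 -> ACC=8
Event 6 (EXEC): [IRQ0] PC=1: DEC 1 -> ACC=7
Event 7 (EXEC): [IRQ0] PC=2: DEC 1 -> ACC=6
Event 8 (EXEC): [IRQ0] PC=3: IRET -> resume MAIN at PC=3 (depth now 0)
Event 9 (EXEC): [MAIN] PC=3: INC 5 -> ACC=11
Event 10 (EXEC): [MAIN] PC=4: DEC 3 -> ACC=8
Event 11 (EXEC): [MAIN] PC=5: HALT

Answer: 8 MAIN 0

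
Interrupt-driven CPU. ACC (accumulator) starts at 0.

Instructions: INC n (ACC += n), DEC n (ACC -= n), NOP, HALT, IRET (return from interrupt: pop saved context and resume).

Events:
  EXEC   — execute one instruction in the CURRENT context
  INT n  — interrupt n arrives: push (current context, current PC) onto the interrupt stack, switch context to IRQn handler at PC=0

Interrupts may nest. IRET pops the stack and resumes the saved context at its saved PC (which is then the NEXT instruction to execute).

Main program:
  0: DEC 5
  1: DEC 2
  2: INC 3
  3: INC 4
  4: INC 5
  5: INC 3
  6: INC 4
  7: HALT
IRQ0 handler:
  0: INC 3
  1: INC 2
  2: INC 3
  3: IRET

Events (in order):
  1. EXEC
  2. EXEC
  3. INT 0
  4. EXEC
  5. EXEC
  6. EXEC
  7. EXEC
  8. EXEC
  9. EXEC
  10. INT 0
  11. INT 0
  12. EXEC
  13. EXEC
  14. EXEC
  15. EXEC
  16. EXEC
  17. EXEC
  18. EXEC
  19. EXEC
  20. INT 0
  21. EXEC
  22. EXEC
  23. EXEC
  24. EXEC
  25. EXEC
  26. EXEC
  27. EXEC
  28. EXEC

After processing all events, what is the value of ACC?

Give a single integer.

Event 1 (EXEC): [MAIN] PC=0: DEC 5 -> ACC=-5
Event 2 (EXEC): [MAIN] PC=1: DEC 2 -> ACC=-7
Event 3 (INT 0): INT 0 arrives: push (MAIN, PC=2), enter IRQ0 at PC=0 (depth now 1)
Event 4 (EXEC): [IRQ0] PC=0: INC 3 -> ACC=-4
Event 5 (EXEC): [IRQ0] PC=1: INC 2 -> ACC=-2
Event 6 (EXEC): [IRQ0] PC=2: INC 3 -> ACC=1
Event 7 (EXEC): [IRQ0] PC=3: IRET -> resume MAIN at PC=2 (depth now 0)
Event 8 (EXEC): [MAIN] PC=2: INC 3 -> ACC=4
Event 9 (EXEC): [MAIN] PC=3: INC 4 -> ACC=8
Event 10 (INT 0): INT 0 arrives: push (MAIN, PC=4), enter IRQ0 at PC=0 (depth now 1)
Event 11 (INT 0): INT 0 arrives: push (IRQ0, PC=0), enter IRQ0 at PC=0 (depth now 2)
Event 12 (EXEC): [IRQ0] PC=0: INC 3 -> ACC=11
Event 13 (EXEC): [IRQ0] PC=1: INC 2 -> ACC=13
Event 14 (EXEC): [IRQ0] PC=2: INC 3 -> ACC=16
Event 15 (EXEC): [IRQ0] PC=3: IRET -> resume IRQ0 at PC=0 (depth now 1)
Event 16 (EXEC): [IRQ0] PC=0: INC 3 -> ACC=19
Event 17 (EXEC): [IRQ0] PC=1: INC 2 -> ACC=21
Event 18 (EXEC): [IRQ0] PC=2: INC 3 -> ACC=24
Event 19 (EXEC): [IRQ0] PC=3: IRET -> resume MAIN at PC=4 (depth now 0)
Event 20 (INT 0): INT 0 arrives: push (MAIN, PC=4), enter IRQ0 at PC=0 (depth now 1)
Event 21 (EXEC): [IRQ0] PC=0: INC 3 -> ACC=27
Event 22 (EXEC): [IRQ0] PC=1: INC 2 -> ACC=29
Event 23 (EXEC): [IRQ0] PC=2: INC 3 -> ACC=32
Event 24 (EXEC): [IRQ0] PC=3: IRET -> resume MAIN at PC=4 (depth now 0)
Event 25 (EXEC): [MAIN] PC=4: INC 5 -> ACC=37
Event 26 (EXEC): [MAIN] PC=5: INC 3 -> ACC=40
Event 27 (EXEC): [MAIN] PC=6: INC 4 -> ACC=44
Event 28 (EXEC): [MAIN] PC=7: HALT

Answer: 44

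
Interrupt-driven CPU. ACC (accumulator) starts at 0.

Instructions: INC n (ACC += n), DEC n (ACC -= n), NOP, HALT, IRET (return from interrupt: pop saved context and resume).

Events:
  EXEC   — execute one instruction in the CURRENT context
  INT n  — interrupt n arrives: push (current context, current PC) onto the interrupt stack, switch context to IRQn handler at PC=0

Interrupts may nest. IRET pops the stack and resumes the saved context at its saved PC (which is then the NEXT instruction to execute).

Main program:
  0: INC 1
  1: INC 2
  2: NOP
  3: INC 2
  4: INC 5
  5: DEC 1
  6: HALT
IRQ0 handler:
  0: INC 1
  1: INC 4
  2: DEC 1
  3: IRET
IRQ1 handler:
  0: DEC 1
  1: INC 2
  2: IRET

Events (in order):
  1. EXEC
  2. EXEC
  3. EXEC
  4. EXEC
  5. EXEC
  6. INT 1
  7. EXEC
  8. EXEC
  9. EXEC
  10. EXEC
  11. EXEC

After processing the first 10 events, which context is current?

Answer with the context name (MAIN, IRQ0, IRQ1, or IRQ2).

Answer: MAIN

Derivation:
Event 1 (EXEC): [MAIN] PC=0: INC 1 -> ACC=1
Event 2 (EXEC): [MAIN] PC=1: INC 2 -> ACC=3
Event 3 (EXEC): [MAIN] PC=2: NOP
Event 4 (EXEC): [MAIN] PC=3: INC 2 -> ACC=5
Event 5 (EXEC): [MAIN] PC=4: INC 5 -> ACC=10
Event 6 (INT 1): INT 1 arrives: push (MAIN, PC=5), enter IRQ1 at PC=0 (depth now 1)
Event 7 (EXEC): [IRQ1] PC=0: DEC 1 -> ACC=9
Event 8 (EXEC): [IRQ1] PC=1: INC 2 -> ACC=11
Event 9 (EXEC): [IRQ1] PC=2: IRET -> resume MAIN at PC=5 (depth now 0)
Event 10 (EXEC): [MAIN] PC=5: DEC 1 -> ACC=10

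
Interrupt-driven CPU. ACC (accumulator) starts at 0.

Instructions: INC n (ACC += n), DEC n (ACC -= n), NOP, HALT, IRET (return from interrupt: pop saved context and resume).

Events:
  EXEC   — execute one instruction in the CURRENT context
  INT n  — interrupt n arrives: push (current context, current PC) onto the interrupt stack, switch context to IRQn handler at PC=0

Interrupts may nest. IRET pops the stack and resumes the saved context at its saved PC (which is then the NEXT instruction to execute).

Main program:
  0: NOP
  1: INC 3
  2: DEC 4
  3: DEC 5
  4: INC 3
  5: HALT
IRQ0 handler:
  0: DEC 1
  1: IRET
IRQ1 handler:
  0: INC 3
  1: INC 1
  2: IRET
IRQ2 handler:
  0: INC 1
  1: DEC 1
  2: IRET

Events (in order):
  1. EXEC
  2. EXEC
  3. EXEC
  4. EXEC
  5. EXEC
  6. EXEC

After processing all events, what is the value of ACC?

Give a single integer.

Answer: -3

Derivation:
Event 1 (EXEC): [MAIN] PC=0: NOP
Event 2 (EXEC): [MAIN] PC=1: INC 3 -> ACC=3
Event 3 (EXEC): [MAIN] PC=2: DEC 4 -> ACC=-1
Event 4 (EXEC): [MAIN] PC=3: DEC 5 -> ACC=-6
Event 5 (EXEC): [MAIN] PC=4: INC 3 -> ACC=-3
Event 6 (EXEC): [MAIN] PC=5: HALT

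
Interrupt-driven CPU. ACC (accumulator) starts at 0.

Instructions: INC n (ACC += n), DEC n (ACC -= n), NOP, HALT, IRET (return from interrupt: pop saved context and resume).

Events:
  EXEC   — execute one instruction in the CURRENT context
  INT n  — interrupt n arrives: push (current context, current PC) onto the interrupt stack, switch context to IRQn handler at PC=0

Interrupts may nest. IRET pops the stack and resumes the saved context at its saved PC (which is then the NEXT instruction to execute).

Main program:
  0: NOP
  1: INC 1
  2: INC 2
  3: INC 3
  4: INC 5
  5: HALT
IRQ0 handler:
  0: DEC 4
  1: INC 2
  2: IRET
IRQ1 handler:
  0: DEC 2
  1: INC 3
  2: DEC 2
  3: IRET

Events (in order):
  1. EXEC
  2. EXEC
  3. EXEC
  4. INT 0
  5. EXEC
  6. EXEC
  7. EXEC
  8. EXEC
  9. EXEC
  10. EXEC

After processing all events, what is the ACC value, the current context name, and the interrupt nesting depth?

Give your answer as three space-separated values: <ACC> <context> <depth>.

Answer: 9 MAIN 0

Derivation:
Event 1 (EXEC): [MAIN] PC=0: NOP
Event 2 (EXEC): [MAIN] PC=1: INC 1 -> ACC=1
Event 3 (EXEC): [MAIN] PC=2: INC 2 -> ACC=3
Event 4 (INT 0): INT 0 arrives: push (MAIN, PC=3), enter IRQ0 at PC=0 (depth now 1)
Event 5 (EXEC): [IRQ0] PC=0: DEC 4 -> ACC=-1
Event 6 (EXEC): [IRQ0] PC=1: INC 2 -> ACC=1
Event 7 (EXEC): [IRQ0] PC=2: IRET -> resume MAIN at PC=3 (depth now 0)
Event 8 (EXEC): [MAIN] PC=3: INC 3 -> ACC=4
Event 9 (EXEC): [MAIN] PC=4: INC 5 -> ACC=9
Event 10 (EXEC): [MAIN] PC=5: HALT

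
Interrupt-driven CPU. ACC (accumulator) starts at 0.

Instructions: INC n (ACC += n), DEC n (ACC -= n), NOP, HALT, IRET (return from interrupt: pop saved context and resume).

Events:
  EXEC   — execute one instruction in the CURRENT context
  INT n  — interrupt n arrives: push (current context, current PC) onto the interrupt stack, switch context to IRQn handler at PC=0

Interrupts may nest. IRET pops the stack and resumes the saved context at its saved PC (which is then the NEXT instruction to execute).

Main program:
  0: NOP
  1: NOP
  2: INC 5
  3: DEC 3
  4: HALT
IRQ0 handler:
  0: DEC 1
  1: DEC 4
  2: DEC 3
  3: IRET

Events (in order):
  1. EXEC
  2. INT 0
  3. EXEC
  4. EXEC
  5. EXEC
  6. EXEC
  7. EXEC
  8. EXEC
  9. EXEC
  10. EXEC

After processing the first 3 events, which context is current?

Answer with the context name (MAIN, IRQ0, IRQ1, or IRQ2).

Event 1 (EXEC): [MAIN] PC=0: NOP
Event 2 (INT 0): INT 0 arrives: push (MAIN, PC=1), enter IRQ0 at PC=0 (depth now 1)
Event 3 (EXEC): [IRQ0] PC=0: DEC 1 -> ACC=-1

Answer: IRQ0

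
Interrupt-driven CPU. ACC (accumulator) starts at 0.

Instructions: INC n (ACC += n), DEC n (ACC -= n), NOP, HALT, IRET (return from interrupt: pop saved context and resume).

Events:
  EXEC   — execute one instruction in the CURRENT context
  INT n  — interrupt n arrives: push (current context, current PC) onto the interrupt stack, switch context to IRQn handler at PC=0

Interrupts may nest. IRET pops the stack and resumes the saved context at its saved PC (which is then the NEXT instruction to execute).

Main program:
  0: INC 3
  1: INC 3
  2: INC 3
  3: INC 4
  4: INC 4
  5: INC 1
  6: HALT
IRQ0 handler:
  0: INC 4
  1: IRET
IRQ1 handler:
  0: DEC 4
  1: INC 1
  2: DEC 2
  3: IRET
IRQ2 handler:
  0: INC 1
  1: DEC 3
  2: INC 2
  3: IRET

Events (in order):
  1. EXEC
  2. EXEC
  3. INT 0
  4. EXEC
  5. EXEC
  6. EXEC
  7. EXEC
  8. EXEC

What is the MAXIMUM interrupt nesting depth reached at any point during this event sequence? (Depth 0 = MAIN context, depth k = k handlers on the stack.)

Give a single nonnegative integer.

Answer: 1

Derivation:
Event 1 (EXEC): [MAIN] PC=0: INC 3 -> ACC=3 [depth=0]
Event 2 (EXEC): [MAIN] PC=1: INC 3 -> ACC=6 [depth=0]
Event 3 (INT 0): INT 0 arrives: push (MAIN, PC=2), enter IRQ0 at PC=0 (depth now 1) [depth=1]
Event 4 (EXEC): [IRQ0] PC=0: INC 4 -> ACC=10 [depth=1]
Event 5 (EXEC): [IRQ0] PC=1: IRET -> resume MAIN at PC=2 (depth now 0) [depth=0]
Event 6 (EXEC): [MAIN] PC=2: INC 3 -> ACC=13 [depth=0]
Event 7 (EXEC): [MAIN] PC=3: INC 4 -> ACC=17 [depth=0]
Event 8 (EXEC): [MAIN] PC=4: INC 4 -> ACC=21 [depth=0]
Max depth observed: 1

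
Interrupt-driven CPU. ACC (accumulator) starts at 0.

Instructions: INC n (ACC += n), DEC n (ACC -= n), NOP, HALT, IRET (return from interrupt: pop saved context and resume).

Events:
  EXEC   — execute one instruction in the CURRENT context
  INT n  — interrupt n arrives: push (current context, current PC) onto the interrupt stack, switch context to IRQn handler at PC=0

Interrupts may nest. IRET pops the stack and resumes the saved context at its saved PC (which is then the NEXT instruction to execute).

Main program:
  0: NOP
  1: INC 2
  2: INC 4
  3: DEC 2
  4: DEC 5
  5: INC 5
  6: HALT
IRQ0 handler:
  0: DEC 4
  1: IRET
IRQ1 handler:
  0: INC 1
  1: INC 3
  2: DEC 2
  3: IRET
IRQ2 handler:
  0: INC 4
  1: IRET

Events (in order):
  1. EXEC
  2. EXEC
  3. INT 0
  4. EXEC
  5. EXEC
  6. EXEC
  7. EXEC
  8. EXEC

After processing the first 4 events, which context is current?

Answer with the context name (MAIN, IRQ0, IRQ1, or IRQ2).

Answer: IRQ0

Derivation:
Event 1 (EXEC): [MAIN] PC=0: NOP
Event 2 (EXEC): [MAIN] PC=1: INC 2 -> ACC=2
Event 3 (INT 0): INT 0 arrives: push (MAIN, PC=2), enter IRQ0 at PC=0 (depth now 1)
Event 4 (EXEC): [IRQ0] PC=0: DEC 4 -> ACC=-2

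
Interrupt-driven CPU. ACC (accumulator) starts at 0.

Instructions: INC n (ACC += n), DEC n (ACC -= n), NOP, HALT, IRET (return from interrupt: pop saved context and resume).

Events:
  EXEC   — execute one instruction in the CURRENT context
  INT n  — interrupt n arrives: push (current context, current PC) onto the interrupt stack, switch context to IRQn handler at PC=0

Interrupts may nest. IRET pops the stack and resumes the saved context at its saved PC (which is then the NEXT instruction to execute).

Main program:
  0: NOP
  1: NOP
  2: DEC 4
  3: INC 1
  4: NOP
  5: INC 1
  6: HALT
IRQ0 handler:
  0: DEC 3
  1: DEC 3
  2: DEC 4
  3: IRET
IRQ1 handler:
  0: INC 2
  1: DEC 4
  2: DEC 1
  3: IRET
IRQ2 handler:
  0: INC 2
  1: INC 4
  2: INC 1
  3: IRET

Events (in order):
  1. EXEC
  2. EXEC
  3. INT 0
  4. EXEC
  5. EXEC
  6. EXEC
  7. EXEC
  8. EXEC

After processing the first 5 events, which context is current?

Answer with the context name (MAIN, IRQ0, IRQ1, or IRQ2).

Answer: IRQ0

Derivation:
Event 1 (EXEC): [MAIN] PC=0: NOP
Event 2 (EXEC): [MAIN] PC=1: NOP
Event 3 (INT 0): INT 0 arrives: push (MAIN, PC=2), enter IRQ0 at PC=0 (depth now 1)
Event 4 (EXEC): [IRQ0] PC=0: DEC 3 -> ACC=-3
Event 5 (EXEC): [IRQ0] PC=1: DEC 3 -> ACC=-6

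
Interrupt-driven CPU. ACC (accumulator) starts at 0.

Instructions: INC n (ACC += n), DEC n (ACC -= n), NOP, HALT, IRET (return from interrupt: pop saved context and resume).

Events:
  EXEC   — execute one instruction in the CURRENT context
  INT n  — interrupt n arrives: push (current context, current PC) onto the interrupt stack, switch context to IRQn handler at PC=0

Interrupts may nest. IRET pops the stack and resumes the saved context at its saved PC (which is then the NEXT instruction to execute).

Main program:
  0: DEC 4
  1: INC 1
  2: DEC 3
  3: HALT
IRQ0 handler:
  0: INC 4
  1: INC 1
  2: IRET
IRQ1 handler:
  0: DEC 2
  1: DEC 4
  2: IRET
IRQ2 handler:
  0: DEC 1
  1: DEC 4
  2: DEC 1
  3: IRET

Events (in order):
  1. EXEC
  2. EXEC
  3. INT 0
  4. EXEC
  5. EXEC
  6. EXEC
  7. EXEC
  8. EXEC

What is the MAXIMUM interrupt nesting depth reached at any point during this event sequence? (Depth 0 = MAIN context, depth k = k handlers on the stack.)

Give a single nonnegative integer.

Event 1 (EXEC): [MAIN] PC=0: DEC 4 -> ACC=-4 [depth=0]
Event 2 (EXEC): [MAIN] PC=1: INC 1 -> ACC=-3 [depth=0]
Event 3 (INT 0): INT 0 arrives: push (MAIN, PC=2), enter IRQ0 at PC=0 (depth now 1) [depth=1]
Event 4 (EXEC): [IRQ0] PC=0: INC 4 -> ACC=1 [depth=1]
Event 5 (EXEC): [IRQ0] PC=1: INC 1 -> ACC=2 [depth=1]
Event 6 (EXEC): [IRQ0] PC=2: IRET -> resume MAIN at PC=2 (depth now 0) [depth=0]
Event 7 (EXEC): [MAIN] PC=2: DEC 3 -> ACC=-1 [depth=0]
Event 8 (EXEC): [MAIN] PC=3: HALT [depth=0]
Max depth observed: 1

Answer: 1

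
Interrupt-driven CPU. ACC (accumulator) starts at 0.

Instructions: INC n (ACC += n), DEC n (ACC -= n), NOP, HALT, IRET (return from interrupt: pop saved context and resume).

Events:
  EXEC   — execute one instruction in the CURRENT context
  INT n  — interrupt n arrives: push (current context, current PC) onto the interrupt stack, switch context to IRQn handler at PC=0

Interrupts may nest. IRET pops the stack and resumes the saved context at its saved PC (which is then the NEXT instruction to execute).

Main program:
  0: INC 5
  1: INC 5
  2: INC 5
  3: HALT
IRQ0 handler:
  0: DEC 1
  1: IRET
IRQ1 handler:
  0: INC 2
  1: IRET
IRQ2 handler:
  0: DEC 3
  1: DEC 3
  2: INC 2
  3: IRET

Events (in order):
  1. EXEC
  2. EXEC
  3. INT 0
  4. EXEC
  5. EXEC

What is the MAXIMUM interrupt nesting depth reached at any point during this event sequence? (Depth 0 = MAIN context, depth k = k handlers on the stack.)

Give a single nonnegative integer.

Event 1 (EXEC): [MAIN] PC=0: INC 5 -> ACC=5 [depth=0]
Event 2 (EXEC): [MAIN] PC=1: INC 5 -> ACC=10 [depth=0]
Event 3 (INT 0): INT 0 arrives: push (MAIN, PC=2), enter IRQ0 at PC=0 (depth now 1) [depth=1]
Event 4 (EXEC): [IRQ0] PC=0: DEC 1 -> ACC=9 [depth=1]
Event 5 (EXEC): [IRQ0] PC=1: IRET -> resume MAIN at PC=2 (depth now 0) [depth=0]
Max depth observed: 1

Answer: 1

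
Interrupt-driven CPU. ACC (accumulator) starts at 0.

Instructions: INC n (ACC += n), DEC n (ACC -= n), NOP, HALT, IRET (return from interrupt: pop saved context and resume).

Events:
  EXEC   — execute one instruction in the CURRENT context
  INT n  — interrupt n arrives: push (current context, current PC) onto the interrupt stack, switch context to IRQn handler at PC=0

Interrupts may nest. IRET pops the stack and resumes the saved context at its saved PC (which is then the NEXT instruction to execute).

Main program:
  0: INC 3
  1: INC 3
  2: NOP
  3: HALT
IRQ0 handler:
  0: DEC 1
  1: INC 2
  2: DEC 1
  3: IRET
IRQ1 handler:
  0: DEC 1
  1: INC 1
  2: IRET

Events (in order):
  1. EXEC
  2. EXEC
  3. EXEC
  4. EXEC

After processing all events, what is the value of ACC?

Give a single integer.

Answer: 6

Derivation:
Event 1 (EXEC): [MAIN] PC=0: INC 3 -> ACC=3
Event 2 (EXEC): [MAIN] PC=1: INC 3 -> ACC=6
Event 3 (EXEC): [MAIN] PC=2: NOP
Event 4 (EXEC): [MAIN] PC=3: HALT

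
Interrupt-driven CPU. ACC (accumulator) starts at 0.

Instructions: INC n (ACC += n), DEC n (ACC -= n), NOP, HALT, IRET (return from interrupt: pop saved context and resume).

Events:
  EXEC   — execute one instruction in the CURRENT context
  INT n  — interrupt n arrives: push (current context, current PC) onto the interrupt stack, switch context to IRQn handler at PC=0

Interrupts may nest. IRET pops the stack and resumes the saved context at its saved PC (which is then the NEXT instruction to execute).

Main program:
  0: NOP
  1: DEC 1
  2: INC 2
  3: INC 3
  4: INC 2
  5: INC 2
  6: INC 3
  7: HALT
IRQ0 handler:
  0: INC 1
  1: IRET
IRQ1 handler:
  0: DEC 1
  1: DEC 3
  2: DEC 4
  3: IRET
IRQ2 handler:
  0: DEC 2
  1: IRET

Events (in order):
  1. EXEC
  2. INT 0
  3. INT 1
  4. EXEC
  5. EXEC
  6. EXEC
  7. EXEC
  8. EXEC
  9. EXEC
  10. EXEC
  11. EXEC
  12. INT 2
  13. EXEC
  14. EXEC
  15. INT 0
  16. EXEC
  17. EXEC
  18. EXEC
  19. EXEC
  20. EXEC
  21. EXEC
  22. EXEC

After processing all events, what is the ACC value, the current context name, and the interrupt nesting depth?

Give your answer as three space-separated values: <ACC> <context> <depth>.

Event 1 (EXEC): [MAIN] PC=0: NOP
Event 2 (INT 0): INT 0 arrives: push (MAIN, PC=1), enter IRQ0 at PC=0 (depth now 1)
Event 3 (INT 1): INT 1 arrives: push (IRQ0, PC=0), enter IRQ1 at PC=0 (depth now 2)
Event 4 (EXEC): [IRQ1] PC=0: DEC 1 -> ACC=-1
Event 5 (EXEC): [IRQ1] PC=1: DEC 3 -> ACC=-4
Event 6 (EXEC): [IRQ1] PC=2: DEC 4 -> ACC=-8
Event 7 (EXEC): [IRQ1] PC=3: IRET -> resume IRQ0 at PC=0 (depth now 1)
Event 8 (EXEC): [IRQ0] PC=0: INC 1 -> ACC=-7
Event 9 (EXEC): [IRQ0] PC=1: IRET -> resume MAIN at PC=1 (depth now 0)
Event 10 (EXEC): [MAIN] PC=1: DEC 1 -> ACC=-8
Event 11 (EXEC): [MAIN] PC=2: INC 2 -> ACC=-6
Event 12 (INT 2): INT 2 arrives: push (MAIN, PC=3), enter IRQ2 at PC=0 (depth now 1)
Event 13 (EXEC): [IRQ2] PC=0: DEC 2 -> ACC=-8
Event 14 (EXEC): [IRQ2] PC=1: IRET -> resume MAIN at PC=3 (depth now 0)
Event 15 (INT 0): INT 0 arrives: push (MAIN, PC=3), enter IRQ0 at PC=0 (depth now 1)
Event 16 (EXEC): [IRQ0] PC=0: INC 1 -> ACC=-7
Event 17 (EXEC): [IRQ0] PC=1: IRET -> resume MAIN at PC=3 (depth now 0)
Event 18 (EXEC): [MAIN] PC=3: INC 3 -> ACC=-4
Event 19 (EXEC): [MAIN] PC=4: INC 2 -> ACC=-2
Event 20 (EXEC): [MAIN] PC=5: INC 2 -> ACC=0
Event 21 (EXEC): [MAIN] PC=6: INC 3 -> ACC=3
Event 22 (EXEC): [MAIN] PC=7: HALT

Answer: 3 MAIN 0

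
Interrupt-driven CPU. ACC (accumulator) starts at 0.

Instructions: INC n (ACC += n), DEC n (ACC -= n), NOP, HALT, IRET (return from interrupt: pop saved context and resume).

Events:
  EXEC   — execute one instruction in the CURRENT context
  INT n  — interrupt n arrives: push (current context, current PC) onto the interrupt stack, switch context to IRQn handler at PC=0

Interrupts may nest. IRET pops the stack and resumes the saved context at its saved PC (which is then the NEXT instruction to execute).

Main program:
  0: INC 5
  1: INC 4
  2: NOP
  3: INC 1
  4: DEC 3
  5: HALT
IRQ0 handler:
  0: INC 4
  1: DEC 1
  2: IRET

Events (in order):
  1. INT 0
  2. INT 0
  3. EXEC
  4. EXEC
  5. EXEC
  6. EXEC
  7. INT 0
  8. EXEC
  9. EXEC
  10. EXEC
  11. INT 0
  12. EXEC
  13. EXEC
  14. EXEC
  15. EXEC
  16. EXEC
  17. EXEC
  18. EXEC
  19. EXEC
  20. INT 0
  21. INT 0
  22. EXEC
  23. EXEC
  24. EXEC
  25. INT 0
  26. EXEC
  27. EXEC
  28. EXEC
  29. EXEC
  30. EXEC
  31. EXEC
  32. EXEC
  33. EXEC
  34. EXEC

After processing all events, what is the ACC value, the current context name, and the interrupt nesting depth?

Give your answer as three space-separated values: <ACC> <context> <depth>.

Event 1 (INT 0): INT 0 arrives: push (MAIN, PC=0), enter IRQ0 at PC=0 (depth now 1)
Event 2 (INT 0): INT 0 arrives: push (IRQ0, PC=0), enter IRQ0 at PC=0 (depth now 2)
Event 3 (EXEC): [IRQ0] PC=0: INC 4 -> ACC=4
Event 4 (EXEC): [IRQ0] PC=1: DEC 1 -> ACC=3
Event 5 (EXEC): [IRQ0] PC=2: IRET -> resume IRQ0 at PC=0 (depth now 1)
Event 6 (EXEC): [IRQ0] PC=0: INC 4 -> ACC=7
Event 7 (INT 0): INT 0 arrives: push (IRQ0, PC=1), enter IRQ0 at PC=0 (depth now 2)
Event 8 (EXEC): [IRQ0] PC=0: INC 4 -> ACC=11
Event 9 (EXEC): [IRQ0] PC=1: DEC 1 -> ACC=10
Event 10 (EXEC): [IRQ0] PC=2: IRET -> resume IRQ0 at PC=1 (depth now 1)
Event 11 (INT 0): INT 0 arrives: push (IRQ0, PC=1), enter IRQ0 at PC=0 (depth now 2)
Event 12 (EXEC): [IRQ0] PC=0: INC 4 -> ACC=14
Event 13 (EXEC): [IRQ0] PC=1: DEC 1 -> ACC=13
Event 14 (EXEC): [IRQ0] PC=2: IRET -> resume IRQ0 at PC=1 (depth now 1)
Event 15 (EXEC): [IRQ0] PC=1: DEC 1 -> ACC=12
Event 16 (EXEC): [IRQ0] PC=2: IRET -> resume MAIN at PC=0 (depth now 0)
Event 17 (EXEC): [MAIN] PC=0: INC 5 -> ACC=17
Event 18 (EXEC): [MAIN] PC=1: INC 4 -> ACC=21
Event 19 (EXEC): [MAIN] PC=2: NOP
Event 20 (INT 0): INT 0 arrives: push (MAIN, PC=3), enter IRQ0 at PC=0 (depth now 1)
Event 21 (INT 0): INT 0 arrives: push (IRQ0, PC=0), enter IRQ0 at PC=0 (depth now 2)
Event 22 (EXEC): [IRQ0] PC=0: INC 4 -> ACC=25
Event 23 (EXEC): [IRQ0] PC=1: DEC 1 -> ACC=24
Event 24 (EXEC): [IRQ0] PC=2: IRET -> resume IRQ0 at PC=0 (depth now 1)
Event 25 (INT 0): INT 0 arrives: push (IRQ0, PC=0), enter IRQ0 at PC=0 (depth now 2)
Event 26 (EXEC): [IRQ0] PC=0: INC 4 -> ACC=28
Event 27 (EXEC): [IRQ0] PC=1: DEC 1 -> ACC=27
Event 28 (EXEC): [IRQ0] PC=2: IRET -> resume IRQ0 at PC=0 (depth now 1)
Event 29 (EXEC): [IRQ0] PC=0: INC 4 -> ACC=31
Event 30 (EXEC): [IRQ0] PC=1: DEC 1 -> ACC=30
Event 31 (EXEC): [IRQ0] PC=2: IRET -> resume MAIN at PC=3 (depth now 0)
Event 32 (EXEC): [MAIN] PC=3: INC 1 -> ACC=31
Event 33 (EXEC): [MAIN] PC=4: DEC 3 -> ACC=28
Event 34 (EXEC): [MAIN] PC=5: HALT

Answer: 28 MAIN 0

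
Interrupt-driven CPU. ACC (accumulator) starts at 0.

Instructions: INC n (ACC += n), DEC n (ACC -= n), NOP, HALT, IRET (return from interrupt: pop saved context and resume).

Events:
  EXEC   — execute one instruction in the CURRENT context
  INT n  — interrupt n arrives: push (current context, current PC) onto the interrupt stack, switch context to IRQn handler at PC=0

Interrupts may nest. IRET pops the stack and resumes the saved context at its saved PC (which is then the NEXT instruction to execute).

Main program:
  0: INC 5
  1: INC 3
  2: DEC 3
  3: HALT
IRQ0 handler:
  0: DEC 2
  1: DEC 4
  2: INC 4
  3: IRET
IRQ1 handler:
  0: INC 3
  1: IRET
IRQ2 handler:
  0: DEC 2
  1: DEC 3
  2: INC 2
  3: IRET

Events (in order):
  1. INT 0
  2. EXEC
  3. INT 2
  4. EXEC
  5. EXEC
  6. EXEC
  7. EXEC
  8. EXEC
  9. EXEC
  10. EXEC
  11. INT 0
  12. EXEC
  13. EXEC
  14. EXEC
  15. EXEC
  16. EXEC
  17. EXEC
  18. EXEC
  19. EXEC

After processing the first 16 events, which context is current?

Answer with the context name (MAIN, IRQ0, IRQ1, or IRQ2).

Answer: MAIN

Derivation:
Event 1 (INT 0): INT 0 arrives: push (MAIN, PC=0), enter IRQ0 at PC=0 (depth now 1)
Event 2 (EXEC): [IRQ0] PC=0: DEC 2 -> ACC=-2
Event 3 (INT 2): INT 2 arrives: push (IRQ0, PC=1), enter IRQ2 at PC=0 (depth now 2)
Event 4 (EXEC): [IRQ2] PC=0: DEC 2 -> ACC=-4
Event 5 (EXEC): [IRQ2] PC=1: DEC 3 -> ACC=-7
Event 6 (EXEC): [IRQ2] PC=2: INC 2 -> ACC=-5
Event 7 (EXEC): [IRQ2] PC=3: IRET -> resume IRQ0 at PC=1 (depth now 1)
Event 8 (EXEC): [IRQ0] PC=1: DEC 4 -> ACC=-9
Event 9 (EXEC): [IRQ0] PC=2: INC 4 -> ACC=-5
Event 10 (EXEC): [IRQ0] PC=3: IRET -> resume MAIN at PC=0 (depth now 0)
Event 11 (INT 0): INT 0 arrives: push (MAIN, PC=0), enter IRQ0 at PC=0 (depth now 1)
Event 12 (EXEC): [IRQ0] PC=0: DEC 2 -> ACC=-7
Event 13 (EXEC): [IRQ0] PC=1: DEC 4 -> ACC=-11
Event 14 (EXEC): [IRQ0] PC=2: INC 4 -> ACC=-7
Event 15 (EXEC): [IRQ0] PC=3: IRET -> resume MAIN at PC=0 (depth now 0)
Event 16 (EXEC): [MAIN] PC=0: INC 5 -> ACC=-2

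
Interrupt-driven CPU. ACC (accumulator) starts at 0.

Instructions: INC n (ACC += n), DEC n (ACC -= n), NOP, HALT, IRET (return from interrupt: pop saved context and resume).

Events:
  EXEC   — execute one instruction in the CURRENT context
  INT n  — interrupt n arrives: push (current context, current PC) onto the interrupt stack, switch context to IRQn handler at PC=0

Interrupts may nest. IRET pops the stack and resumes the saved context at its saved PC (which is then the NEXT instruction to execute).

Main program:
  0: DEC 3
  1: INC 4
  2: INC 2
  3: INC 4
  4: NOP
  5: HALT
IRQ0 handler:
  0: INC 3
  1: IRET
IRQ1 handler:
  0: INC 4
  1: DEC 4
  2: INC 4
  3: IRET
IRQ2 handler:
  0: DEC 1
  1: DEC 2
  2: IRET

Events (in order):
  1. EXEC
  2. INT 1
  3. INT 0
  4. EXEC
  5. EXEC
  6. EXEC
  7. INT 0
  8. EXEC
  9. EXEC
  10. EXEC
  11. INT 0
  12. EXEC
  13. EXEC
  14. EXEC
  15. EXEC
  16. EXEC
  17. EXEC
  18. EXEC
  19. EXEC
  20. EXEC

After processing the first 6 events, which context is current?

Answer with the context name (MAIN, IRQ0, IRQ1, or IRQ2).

Answer: IRQ1

Derivation:
Event 1 (EXEC): [MAIN] PC=0: DEC 3 -> ACC=-3
Event 2 (INT 1): INT 1 arrives: push (MAIN, PC=1), enter IRQ1 at PC=0 (depth now 1)
Event 3 (INT 0): INT 0 arrives: push (IRQ1, PC=0), enter IRQ0 at PC=0 (depth now 2)
Event 4 (EXEC): [IRQ0] PC=0: INC 3 -> ACC=0
Event 5 (EXEC): [IRQ0] PC=1: IRET -> resume IRQ1 at PC=0 (depth now 1)
Event 6 (EXEC): [IRQ1] PC=0: INC 4 -> ACC=4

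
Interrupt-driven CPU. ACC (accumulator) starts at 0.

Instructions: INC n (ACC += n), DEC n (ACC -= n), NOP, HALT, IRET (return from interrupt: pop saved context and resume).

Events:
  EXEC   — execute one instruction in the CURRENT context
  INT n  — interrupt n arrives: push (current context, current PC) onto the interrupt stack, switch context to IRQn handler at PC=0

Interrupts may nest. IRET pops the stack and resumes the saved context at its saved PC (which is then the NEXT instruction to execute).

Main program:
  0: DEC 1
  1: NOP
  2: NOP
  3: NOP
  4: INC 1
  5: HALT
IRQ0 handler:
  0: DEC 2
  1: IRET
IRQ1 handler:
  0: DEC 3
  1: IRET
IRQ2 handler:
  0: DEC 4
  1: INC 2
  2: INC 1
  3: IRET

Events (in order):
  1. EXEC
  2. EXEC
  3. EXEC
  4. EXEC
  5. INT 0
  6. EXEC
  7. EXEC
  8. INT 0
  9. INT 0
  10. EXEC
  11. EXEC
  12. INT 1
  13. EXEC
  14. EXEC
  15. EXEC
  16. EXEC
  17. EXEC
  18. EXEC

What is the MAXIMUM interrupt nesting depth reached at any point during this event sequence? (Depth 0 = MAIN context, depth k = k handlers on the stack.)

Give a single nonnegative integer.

Event 1 (EXEC): [MAIN] PC=0: DEC 1 -> ACC=-1 [depth=0]
Event 2 (EXEC): [MAIN] PC=1: NOP [depth=0]
Event 3 (EXEC): [MAIN] PC=2: NOP [depth=0]
Event 4 (EXEC): [MAIN] PC=3: NOP [depth=0]
Event 5 (INT 0): INT 0 arrives: push (MAIN, PC=4), enter IRQ0 at PC=0 (depth now 1) [depth=1]
Event 6 (EXEC): [IRQ0] PC=0: DEC 2 -> ACC=-3 [depth=1]
Event 7 (EXEC): [IRQ0] PC=1: IRET -> resume MAIN at PC=4 (depth now 0) [depth=0]
Event 8 (INT 0): INT 0 arrives: push (MAIN, PC=4), enter IRQ0 at PC=0 (depth now 1) [depth=1]
Event 9 (INT 0): INT 0 arrives: push (IRQ0, PC=0), enter IRQ0 at PC=0 (depth now 2) [depth=2]
Event 10 (EXEC): [IRQ0] PC=0: DEC 2 -> ACC=-5 [depth=2]
Event 11 (EXEC): [IRQ0] PC=1: IRET -> resume IRQ0 at PC=0 (depth now 1) [depth=1]
Event 12 (INT 1): INT 1 arrives: push (IRQ0, PC=0), enter IRQ1 at PC=0 (depth now 2) [depth=2]
Event 13 (EXEC): [IRQ1] PC=0: DEC 3 -> ACC=-8 [depth=2]
Event 14 (EXEC): [IRQ1] PC=1: IRET -> resume IRQ0 at PC=0 (depth now 1) [depth=1]
Event 15 (EXEC): [IRQ0] PC=0: DEC 2 -> ACC=-10 [depth=1]
Event 16 (EXEC): [IRQ0] PC=1: IRET -> resume MAIN at PC=4 (depth now 0) [depth=0]
Event 17 (EXEC): [MAIN] PC=4: INC 1 -> ACC=-9 [depth=0]
Event 18 (EXEC): [MAIN] PC=5: HALT [depth=0]
Max depth observed: 2

Answer: 2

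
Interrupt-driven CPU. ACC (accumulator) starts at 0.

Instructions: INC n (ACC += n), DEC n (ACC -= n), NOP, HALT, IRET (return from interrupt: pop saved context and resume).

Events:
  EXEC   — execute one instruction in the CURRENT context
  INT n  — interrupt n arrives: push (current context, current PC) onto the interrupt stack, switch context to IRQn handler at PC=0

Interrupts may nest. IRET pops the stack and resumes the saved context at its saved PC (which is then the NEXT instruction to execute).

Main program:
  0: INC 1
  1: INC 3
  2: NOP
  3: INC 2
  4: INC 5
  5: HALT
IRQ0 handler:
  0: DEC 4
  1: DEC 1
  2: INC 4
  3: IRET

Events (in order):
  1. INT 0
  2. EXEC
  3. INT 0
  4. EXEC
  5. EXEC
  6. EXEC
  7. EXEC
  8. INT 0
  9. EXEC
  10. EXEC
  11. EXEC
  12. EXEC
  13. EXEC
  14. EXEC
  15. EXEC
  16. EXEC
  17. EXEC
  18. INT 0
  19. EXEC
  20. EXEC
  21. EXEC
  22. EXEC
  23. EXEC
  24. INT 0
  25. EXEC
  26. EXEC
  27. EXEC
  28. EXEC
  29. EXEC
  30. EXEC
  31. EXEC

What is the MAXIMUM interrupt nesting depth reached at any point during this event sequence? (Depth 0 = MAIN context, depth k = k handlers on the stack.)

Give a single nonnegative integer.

Answer: 2

Derivation:
Event 1 (INT 0): INT 0 arrives: push (MAIN, PC=0), enter IRQ0 at PC=0 (depth now 1) [depth=1]
Event 2 (EXEC): [IRQ0] PC=0: DEC 4 -> ACC=-4 [depth=1]
Event 3 (INT 0): INT 0 arrives: push (IRQ0, PC=1), enter IRQ0 at PC=0 (depth now 2) [depth=2]
Event 4 (EXEC): [IRQ0] PC=0: DEC 4 -> ACC=-8 [depth=2]
Event 5 (EXEC): [IRQ0] PC=1: DEC 1 -> ACC=-9 [depth=2]
Event 6 (EXEC): [IRQ0] PC=2: INC 4 -> ACC=-5 [depth=2]
Event 7 (EXEC): [IRQ0] PC=3: IRET -> resume IRQ0 at PC=1 (depth now 1) [depth=1]
Event 8 (INT 0): INT 0 arrives: push (IRQ0, PC=1), enter IRQ0 at PC=0 (depth now 2) [depth=2]
Event 9 (EXEC): [IRQ0] PC=0: DEC 4 -> ACC=-9 [depth=2]
Event 10 (EXEC): [IRQ0] PC=1: DEC 1 -> ACC=-10 [depth=2]
Event 11 (EXEC): [IRQ0] PC=2: INC 4 -> ACC=-6 [depth=2]
Event 12 (EXEC): [IRQ0] PC=3: IRET -> resume IRQ0 at PC=1 (depth now 1) [depth=1]
Event 13 (EXEC): [IRQ0] PC=1: DEC 1 -> ACC=-7 [depth=1]
Event 14 (EXEC): [IRQ0] PC=2: INC 4 -> ACC=-3 [depth=1]
Event 15 (EXEC): [IRQ0] PC=3: IRET -> resume MAIN at PC=0 (depth now 0) [depth=0]
Event 16 (EXEC): [MAIN] PC=0: INC 1 -> ACC=-2 [depth=0]
Event 17 (EXEC): [MAIN] PC=1: INC 3 -> ACC=1 [depth=0]
Event 18 (INT 0): INT 0 arrives: push (MAIN, PC=2), enter IRQ0 at PC=0 (depth now 1) [depth=1]
Event 19 (EXEC): [IRQ0] PC=0: DEC 4 -> ACC=-3 [depth=1]
Event 20 (EXEC): [IRQ0] PC=1: DEC 1 -> ACC=-4 [depth=1]
Event 21 (EXEC): [IRQ0] PC=2: INC 4 -> ACC=0 [depth=1]
Event 22 (EXEC): [IRQ0] PC=3: IRET -> resume MAIN at PC=2 (depth now 0) [depth=0]
Event 23 (EXEC): [MAIN] PC=2: NOP [depth=0]
Event 24 (INT 0): INT 0 arrives: push (MAIN, PC=3), enter IRQ0 at PC=0 (depth now 1) [depth=1]
Event 25 (EXEC): [IRQ0] PC=0: DEC 4 -> ACC=-4 [depth=1]
Event 26 (EXEC): [IRQ0] PC=1: DEC 1 -> ACC=-5 [depth=1]
Event 27 (EXEC): [IRQ0] PC=2: INC 4 -> ACC=-1 [depth=1]
Event 28 (EXEC): [IRQ0] PC=3: IRET -> resume MAIN at PC=3 (depth now 0) [depth=0]
Event 29 (EXEC): [MAIN] PC=3: INC 2 -> ACC=1 [depth=0]
Event 30 (EXEC): [MAIN] PC=4: INC 5 -> ACC=6 [depth=0]
Event 31 (EXEC): [MAIN] PC=5: HALT [depth=0]
Max depth observed: 2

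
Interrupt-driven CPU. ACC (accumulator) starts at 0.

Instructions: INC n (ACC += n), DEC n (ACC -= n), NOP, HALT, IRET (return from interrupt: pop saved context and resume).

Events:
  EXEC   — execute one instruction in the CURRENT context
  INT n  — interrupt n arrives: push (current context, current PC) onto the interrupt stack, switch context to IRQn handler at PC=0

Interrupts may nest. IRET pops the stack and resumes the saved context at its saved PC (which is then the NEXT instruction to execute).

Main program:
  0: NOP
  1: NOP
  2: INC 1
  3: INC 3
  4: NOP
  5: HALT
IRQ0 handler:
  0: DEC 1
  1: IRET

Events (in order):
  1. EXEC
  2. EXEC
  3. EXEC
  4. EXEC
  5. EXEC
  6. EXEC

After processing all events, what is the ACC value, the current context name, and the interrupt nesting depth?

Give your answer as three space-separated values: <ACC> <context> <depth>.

Answer: 4 MAIN 0

Derivation:
Event 1 (EXEC): [MAIN] PC=0: NOP
Event 2 (EXEC): [MAIN] PC=1: NOP
Event 3 (EXEC): [MAIN] PC=2: INC 1 -> ACC=1
Event 4 (EXEC): [MAIN] PC=3: INC 3 -> ACC=4
Event 5 (EXEC): [MAIN] PC=4: NOP
Event 6 (EXEC): [MAIN] PC=5: HALT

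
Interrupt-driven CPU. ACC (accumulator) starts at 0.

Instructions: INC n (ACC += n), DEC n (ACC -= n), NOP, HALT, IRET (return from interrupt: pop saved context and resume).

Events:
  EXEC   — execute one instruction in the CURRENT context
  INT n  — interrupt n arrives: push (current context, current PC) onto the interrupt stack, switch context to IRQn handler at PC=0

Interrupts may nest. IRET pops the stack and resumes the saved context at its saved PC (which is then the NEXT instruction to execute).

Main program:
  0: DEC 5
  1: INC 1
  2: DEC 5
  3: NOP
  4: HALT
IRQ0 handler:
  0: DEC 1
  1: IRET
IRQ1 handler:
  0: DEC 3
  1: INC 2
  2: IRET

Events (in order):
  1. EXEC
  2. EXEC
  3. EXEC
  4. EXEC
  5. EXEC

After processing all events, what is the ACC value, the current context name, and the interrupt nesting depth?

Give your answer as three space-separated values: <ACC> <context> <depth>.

Event 1 (EXEC): [MAIN] PC=0: DEC 5 -> ACC=-5
Event 2 (EXEC): [MAIN] PC=1: INC 1 -> ACC=-4
Event 3 (EXEC): [MAIN] PC=2: DEC 5 -> ACC=-9
Event 4 (EXEC): [MAIN] PC=3: NOP
Event 5 (EXEC): [MAIN] PC=4: HALT

Answer: -9 MAIN 0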